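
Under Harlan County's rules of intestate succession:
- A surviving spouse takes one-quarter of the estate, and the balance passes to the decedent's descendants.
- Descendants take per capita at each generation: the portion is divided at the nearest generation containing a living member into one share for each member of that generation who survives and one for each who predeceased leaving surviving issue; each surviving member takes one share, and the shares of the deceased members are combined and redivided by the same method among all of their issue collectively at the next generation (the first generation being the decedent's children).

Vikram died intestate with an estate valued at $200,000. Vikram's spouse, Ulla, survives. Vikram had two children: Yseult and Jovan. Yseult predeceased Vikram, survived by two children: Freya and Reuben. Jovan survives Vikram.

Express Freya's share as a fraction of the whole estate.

Freya receives 3/16 of the estate.

Ulla takes one-quarter of $200,000 = $50,000. The remaining $150,000 passes to the descendants.
The descendants' portion ($150,000) is divided at the children's generation into 2 shares of $75,000. Jovan takes $75,000. The remaining share for the deceased Yseult ($75,000) is carried to the next generation.
That pool ($75,000) is divided at the grandchildren's generation equally among Freya and Reuben: $37,500 each.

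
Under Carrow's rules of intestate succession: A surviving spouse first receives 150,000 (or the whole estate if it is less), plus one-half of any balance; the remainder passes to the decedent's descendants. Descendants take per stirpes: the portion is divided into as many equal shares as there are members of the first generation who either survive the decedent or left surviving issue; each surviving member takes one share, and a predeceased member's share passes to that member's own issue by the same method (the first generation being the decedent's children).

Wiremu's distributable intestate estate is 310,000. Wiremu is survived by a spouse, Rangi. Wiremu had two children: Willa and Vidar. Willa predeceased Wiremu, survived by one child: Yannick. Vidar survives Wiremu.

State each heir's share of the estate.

Rangi: 230,000; Yannick: 40,000; Vidar: 40,000

Rangi first takes 150,000, leaving a balance of 160,000. Rangi then takes one-half of the balance (80,000), for a total of 230,000. The remaining 80,000 passes to the descendants.
The descendants' portion (80,000) is divided into 2 shares of 40,000: Vidar takes 40,000; Willa's 40,000 share passes to Willa's issue.
Willa's share (40,000) passes entirely to Yannick.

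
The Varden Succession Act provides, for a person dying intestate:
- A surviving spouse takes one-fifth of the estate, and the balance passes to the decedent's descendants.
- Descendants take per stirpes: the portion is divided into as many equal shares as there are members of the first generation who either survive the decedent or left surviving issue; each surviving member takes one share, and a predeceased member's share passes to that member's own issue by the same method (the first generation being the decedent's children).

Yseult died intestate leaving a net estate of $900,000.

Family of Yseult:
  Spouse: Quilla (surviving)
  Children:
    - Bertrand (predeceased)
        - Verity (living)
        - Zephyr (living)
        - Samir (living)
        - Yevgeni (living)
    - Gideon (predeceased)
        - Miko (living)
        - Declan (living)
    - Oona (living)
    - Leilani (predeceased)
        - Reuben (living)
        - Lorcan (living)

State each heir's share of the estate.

Quilla takes one-fifth of $900,000 = $180,000. The remaining $720,000 passes to the descendants.
The descendants' portion ($720,000) is divided into 4 shares of $180,000: Oona takes $180,000; Bertrand's $180,000 share passes to Bertrand's issue; Gideon's $180,000 share passes to Gideon's issue; Leilani's $180,000 share passes to Leilani's issue.
Bertrand's share ($180,000) is divided into 4 shares of $45,000: Verity, Zephyr, Samir, and Yevgeni each take $45,000.
Gideon's share ($180,000) is divided into 2 shares of $90,000: Miko and Declan each take $90,000.
Leilani's share ($180,000) is divided into 2 shares of $90,000: Reuben and Lorcan each take $90,000.

Quilla: $180,000; Verity: $45,000; Zephyr: $45,000; Samir: $45,000; Yevgeni: $45,000; Miko: $90,000; Declan: $90,000; Oona: $180,000; Reuben: $90,000; Lorcan: $90,000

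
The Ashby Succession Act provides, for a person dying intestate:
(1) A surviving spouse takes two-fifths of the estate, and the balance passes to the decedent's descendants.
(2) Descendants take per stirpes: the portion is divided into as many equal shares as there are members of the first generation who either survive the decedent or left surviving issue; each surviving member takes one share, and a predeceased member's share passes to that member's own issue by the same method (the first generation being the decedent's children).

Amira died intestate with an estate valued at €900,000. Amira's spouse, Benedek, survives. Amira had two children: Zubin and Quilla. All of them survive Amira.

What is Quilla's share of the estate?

Benedek takes two-fifths of €900,000 = €360,000. The remaining €540,000 passes to the descendants.
The descendants' portion (€540,000) is divided into 2 shares of €270,000: Zubin and Quilla each take €270,000.

Quilla receives €270,000.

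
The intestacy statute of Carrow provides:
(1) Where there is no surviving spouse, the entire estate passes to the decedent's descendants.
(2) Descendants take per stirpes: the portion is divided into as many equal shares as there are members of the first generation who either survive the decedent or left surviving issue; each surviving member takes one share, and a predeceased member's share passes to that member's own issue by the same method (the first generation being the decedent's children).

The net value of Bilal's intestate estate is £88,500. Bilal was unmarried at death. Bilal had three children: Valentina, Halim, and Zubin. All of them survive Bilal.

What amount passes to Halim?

Halim receives £29,500.

The entire £88,500 passes to the descendants.
That amount (£88,500) is divided into 3 shares of £29,500: Valentina, Halim, and Zubin each take £29,500.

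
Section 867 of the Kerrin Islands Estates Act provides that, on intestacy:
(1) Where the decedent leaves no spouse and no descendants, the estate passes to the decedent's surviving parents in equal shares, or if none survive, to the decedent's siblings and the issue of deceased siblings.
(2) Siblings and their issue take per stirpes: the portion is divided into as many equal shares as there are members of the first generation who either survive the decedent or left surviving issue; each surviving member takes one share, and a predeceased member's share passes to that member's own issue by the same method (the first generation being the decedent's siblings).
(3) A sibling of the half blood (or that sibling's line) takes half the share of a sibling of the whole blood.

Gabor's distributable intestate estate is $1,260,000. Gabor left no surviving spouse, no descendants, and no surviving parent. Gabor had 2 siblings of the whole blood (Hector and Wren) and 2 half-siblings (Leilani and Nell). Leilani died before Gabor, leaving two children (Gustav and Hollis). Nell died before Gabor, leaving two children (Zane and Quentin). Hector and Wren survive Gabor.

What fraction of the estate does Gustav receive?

The entire $1,260,000 passes to the siblings and their issue.
Counting each half-blood sibling's line as half a unit, there are 3 units in $1,260,000, so one unit is $420,000. Whole-blood lines (Hector and Wren) take $420,000 each; half-blood lines (Leilani and Nell) take $210,000 each.
Leilani's share ($210,000) is divided into 2 shares of $105,000: Gustav and Hollis each take $105,000.
Nell's share ($210,000) is divided into 2 shares of $105,000: Zane and Quentin each take $105,000.

Gustav receives 1/12 of the estate.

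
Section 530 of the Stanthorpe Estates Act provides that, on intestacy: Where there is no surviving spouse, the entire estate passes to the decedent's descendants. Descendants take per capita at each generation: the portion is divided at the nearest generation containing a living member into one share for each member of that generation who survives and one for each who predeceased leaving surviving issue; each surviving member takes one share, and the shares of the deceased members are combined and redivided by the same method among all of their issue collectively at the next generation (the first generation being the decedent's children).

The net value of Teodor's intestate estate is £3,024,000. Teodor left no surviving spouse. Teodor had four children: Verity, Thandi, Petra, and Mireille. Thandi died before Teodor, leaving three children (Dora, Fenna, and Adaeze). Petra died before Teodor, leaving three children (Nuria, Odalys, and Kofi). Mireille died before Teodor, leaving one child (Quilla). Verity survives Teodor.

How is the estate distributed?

The entire £3,024,000 passes to the descendants.
That amount (£3,024,000) is divided at the children's generation into 4 shares of £756,000. Verity takes £756,000. The 3 shares of the deceased (Thandi, Petra, and Mireille) are combined into a pool of £2,268,000.
That pool (£2,268,000) is divided at the grandchildren's generation equally among Dora, Fenna, Adaeze, Nuria, Odalys, Kofi, and Quilla: £324,000 each.

Verity: £756,000; Dora: £324,000; Fenna: £324,000; Adaeze: £324,000; Nuria: £324,000; Odalys: £324,000; Kofi: £324,000; Quilla: £324,000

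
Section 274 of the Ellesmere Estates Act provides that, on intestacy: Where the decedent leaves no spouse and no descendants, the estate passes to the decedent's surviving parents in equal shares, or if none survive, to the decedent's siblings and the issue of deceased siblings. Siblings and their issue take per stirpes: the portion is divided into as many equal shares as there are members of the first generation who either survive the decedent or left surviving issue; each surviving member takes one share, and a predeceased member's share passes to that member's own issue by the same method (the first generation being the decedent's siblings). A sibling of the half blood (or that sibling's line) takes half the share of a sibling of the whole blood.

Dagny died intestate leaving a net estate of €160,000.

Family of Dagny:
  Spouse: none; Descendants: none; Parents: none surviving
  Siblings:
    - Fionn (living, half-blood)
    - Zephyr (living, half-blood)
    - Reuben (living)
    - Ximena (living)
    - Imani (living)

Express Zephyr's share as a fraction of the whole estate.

The entire €160,000 passes to the siblings and their issue.
Counting each half-blood sibling's line as half a unit, there are 4 units in €160,000, so one unit is €40,000. Whole-blood lines (Reuben, Ximena, and Imani) take €40,000 each; half-blood lines (Fionn and Zephyr) take €20,000 each.

Zephyr receives 1/8 of the estate.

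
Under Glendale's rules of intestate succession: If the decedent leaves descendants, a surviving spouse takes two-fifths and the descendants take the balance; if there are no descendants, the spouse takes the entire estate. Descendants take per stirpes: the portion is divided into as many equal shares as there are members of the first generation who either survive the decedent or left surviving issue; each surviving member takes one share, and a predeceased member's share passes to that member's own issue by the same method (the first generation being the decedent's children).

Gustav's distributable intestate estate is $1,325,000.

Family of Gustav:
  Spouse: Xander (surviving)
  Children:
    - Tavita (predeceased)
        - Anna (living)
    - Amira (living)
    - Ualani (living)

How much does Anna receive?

Anna receives $265,000.

Xander takes two-fifths of $1,325,000 = $530,000. The remaining $795,000 passes to the descendants.
The descendants' portion ($795,000) is divided into 3 shares of $265,000: Amira and Ualani each take $265,000; Tavita's $265,000 share passes to Tavita's issue.
Tavita's share ($265,000) passes entirely to Anna.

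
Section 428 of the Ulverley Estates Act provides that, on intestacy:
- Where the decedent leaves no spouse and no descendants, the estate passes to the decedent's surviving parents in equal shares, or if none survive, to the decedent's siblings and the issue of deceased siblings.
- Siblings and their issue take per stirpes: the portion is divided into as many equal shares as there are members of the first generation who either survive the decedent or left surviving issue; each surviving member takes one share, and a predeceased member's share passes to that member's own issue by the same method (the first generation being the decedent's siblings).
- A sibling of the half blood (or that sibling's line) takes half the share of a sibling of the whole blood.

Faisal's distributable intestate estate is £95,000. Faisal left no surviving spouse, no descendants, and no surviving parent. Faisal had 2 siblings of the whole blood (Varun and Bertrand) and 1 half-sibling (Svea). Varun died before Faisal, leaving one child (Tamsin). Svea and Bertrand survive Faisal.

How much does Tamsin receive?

Tamsin receives £38,000.

The entire £95,000 passes to the siblings and their issue.
Counting each half-blood sibling's line as half a unit, there are 5/2 units in £95,000, so one unit is £38,000. Whole-blood lines (Varun and Bertrand) take £38,000 each; half-blood lines (Svea) take £19,000 each.
Varun's share (£38,000) passes entirely to Tamsin.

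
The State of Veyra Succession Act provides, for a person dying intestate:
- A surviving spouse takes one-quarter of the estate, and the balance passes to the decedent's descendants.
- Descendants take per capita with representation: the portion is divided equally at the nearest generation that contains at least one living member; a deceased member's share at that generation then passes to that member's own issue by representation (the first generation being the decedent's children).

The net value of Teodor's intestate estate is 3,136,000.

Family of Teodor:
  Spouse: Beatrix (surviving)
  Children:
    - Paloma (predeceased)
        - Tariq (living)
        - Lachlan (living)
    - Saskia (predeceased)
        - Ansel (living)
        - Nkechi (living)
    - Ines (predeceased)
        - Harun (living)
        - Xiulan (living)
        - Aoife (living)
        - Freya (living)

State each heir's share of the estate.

Beatrix: 784,000; Tariq: 294,000; Lachlan: 294,000; Ansel: 294,000; Nkechi: 294,000; Harun: 294,000; Xiulan: 294,000; Aoife: 294,000; Freya: 294,000

Beatrix takes one-quarter of 3,136,000 = 784,000. The remaining 2,352,000 passes to the descendants.
No child survives, so the initial division is made at the grandchildren's generation.
The descendants' portion (2,352,000) is divided into 8 shares of 294,000: Tariq, Lachlan, Ansel, Nkechi, Harun, Xiulan, Aoife, and Freya each take 294,000.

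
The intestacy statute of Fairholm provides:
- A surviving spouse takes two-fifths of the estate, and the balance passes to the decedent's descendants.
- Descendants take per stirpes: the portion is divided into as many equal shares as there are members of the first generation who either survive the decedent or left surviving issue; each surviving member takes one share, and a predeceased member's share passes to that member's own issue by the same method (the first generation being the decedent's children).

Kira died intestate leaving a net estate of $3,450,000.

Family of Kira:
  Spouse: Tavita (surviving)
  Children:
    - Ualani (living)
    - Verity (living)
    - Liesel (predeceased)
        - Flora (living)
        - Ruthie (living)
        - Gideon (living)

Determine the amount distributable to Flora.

Tavita takes two-fifths of $3,450,000 = $1,380,000. The remaining $2,070,000 passes to the descendants.
The descendants' portion ($2,070,000) is divided into 3 shares of $690,000: Ualani and Verity each take $690,000; Liesel's $690,000 share passes to Liesel's issue.
Liesel's share ($690,000) is divided into 3 shares of $230,000: Flora, Ruthie, and Gideon each take $230,000.

Flora receives $230,000.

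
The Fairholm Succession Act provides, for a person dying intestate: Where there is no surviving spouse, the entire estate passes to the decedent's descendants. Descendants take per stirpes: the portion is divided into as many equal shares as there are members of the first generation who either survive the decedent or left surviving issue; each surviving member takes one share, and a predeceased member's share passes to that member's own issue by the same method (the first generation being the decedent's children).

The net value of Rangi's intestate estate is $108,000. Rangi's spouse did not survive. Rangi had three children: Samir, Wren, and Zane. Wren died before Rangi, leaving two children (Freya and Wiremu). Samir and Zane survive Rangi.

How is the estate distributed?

The entire $108,000 passes to the descendants.
That amount ($108,000) is divided into 3 shares of $36,000: Samir and Zane each take $36,000; Wren's $36,000 share passes to Wren's issue.
Wren's share ($36,000) is divided into 2 shares of $18,000: Freya and Wiremu each take $18,000.

Samir: $36,000; Freya: $18,000; Wiremu: $18,000; Zane: $36,000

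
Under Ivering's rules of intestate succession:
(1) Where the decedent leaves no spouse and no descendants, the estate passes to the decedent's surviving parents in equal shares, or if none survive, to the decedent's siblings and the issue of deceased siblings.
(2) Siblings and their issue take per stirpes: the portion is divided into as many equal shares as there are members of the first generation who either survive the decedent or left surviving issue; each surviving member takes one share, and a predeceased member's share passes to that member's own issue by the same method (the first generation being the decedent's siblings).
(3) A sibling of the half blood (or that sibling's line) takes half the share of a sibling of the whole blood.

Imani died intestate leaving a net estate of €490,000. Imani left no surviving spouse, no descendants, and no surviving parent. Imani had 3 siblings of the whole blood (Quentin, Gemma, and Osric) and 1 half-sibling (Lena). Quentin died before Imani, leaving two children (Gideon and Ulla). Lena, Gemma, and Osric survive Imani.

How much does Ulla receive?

The entire €490,000 passes to the siblings and their issue.
Counting each half-blood sibling's line as half a unit, there are 7/2 units in €490,000, so one unit is €140,000. Whole-blood lines (Quentin, Gemma, and Osric) take €140,000 each; half-blood lines (Lena) take €70,000 each.
Quentin's share (€140,000) is divided into 2 shares of €70,000: Gideon and Ulla each take €70,000.

Ulla receives €70,000.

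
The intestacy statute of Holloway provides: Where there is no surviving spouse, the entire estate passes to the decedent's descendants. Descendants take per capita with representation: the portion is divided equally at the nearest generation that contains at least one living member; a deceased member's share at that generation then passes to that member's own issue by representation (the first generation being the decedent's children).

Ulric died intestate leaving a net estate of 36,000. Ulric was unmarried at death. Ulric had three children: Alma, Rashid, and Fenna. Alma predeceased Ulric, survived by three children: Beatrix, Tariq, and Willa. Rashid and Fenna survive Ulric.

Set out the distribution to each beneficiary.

The entire 36,000 passes to the descendants.
That amount (36,000) is divided into 3 shares of 12,000: Rashid and Fenna each take 12,000; Alma's 12,000 share passes to Alma's issue.
Alma's share (12,000) is divided into 3 shares of 4,000: Beatrix, Tariq, and Willa each take 4,000.

Beatrix: 4,000; Tariq: 4,000; Willa: 4,000; Rashid: 12,000; Fenna: 12,000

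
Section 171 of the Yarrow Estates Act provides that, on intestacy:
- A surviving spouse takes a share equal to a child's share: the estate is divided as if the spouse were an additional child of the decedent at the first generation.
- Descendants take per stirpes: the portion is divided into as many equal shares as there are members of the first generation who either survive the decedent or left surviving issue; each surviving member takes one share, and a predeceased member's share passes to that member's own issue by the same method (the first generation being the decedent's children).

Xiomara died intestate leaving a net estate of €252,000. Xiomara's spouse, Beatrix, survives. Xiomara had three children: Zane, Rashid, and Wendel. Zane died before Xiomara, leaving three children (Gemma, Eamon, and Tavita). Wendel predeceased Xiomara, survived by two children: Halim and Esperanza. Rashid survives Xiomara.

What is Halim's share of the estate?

The spouse counts as an additional share at the children's level, so there are 4 primary shares of €63,000. Beatrix takes one such share (€63,000).
The children's combined portion (€189,000) is divided into 3 shares of €63,000: Rashid takes €63,000; Zane's €63,000 share passes to Zane's issue; Wendel's €63,000 share passes to Wendel's issue.
Zane's share (€63,000) is divided into 3 shares of €21,000: Gemma, Eamon, and Tavita each take €21,000.
Wendel's share (€63,000) is divided into 2 shares of €31,500: Halim and Esperanza each take €31,500.

Halim receives €31,500.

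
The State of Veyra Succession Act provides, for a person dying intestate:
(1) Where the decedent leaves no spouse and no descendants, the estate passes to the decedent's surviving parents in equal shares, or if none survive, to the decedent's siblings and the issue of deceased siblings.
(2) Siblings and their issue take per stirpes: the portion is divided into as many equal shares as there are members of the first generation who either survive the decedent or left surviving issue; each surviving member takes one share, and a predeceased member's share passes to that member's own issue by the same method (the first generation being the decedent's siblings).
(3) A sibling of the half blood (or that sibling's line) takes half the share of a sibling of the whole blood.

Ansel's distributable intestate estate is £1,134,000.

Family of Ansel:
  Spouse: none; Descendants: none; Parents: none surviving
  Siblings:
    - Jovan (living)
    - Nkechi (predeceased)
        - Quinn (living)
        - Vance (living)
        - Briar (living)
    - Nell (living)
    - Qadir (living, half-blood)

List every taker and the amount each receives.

Jovan: £324,000; Quinn: £108,000; Vance: £108,000; Briar: £108,000; Nell: £324,000; Qadir: £162,000

The entire £1,134,000 passes to the siblings and their issue.
Counting each half-blood sibling's line as half a unit, there are 7/2 units in £1,134,000, so one unit is £324,000. Whole-blood lines (Jovan, Nkechi, and Nell) take £324,000 each; half-blood lines (Qadir) take £162,000 each.
Nkechi's share (£324,000) is divided into 3 shares of £108,000: Quinn, Vance, and Briar each take £108,000.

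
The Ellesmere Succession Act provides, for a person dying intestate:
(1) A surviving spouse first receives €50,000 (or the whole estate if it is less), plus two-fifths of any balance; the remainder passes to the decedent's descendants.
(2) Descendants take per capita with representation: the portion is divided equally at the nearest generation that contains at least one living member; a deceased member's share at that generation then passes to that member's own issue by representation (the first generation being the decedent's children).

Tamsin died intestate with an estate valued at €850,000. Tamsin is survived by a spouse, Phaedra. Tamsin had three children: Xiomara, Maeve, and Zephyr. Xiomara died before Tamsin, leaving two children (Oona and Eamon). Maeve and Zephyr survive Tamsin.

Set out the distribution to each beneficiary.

Phaedra first takes €50,000, leaving a balance of €800,000. Phaedra then takes two-fifths of the balance (€320,000), for a total of €370,000. The remaining €480,000 passes to the descendants.
The descendants' portion (€480,000) is divided into 3 shares of €160,000: Maeve and Zephyr each take €160,000; Xiomara's €160,000 share passes to Xiomara's issue.
Xiomara's share (€160,000) is divided into 2 shares of €80,000: Oona and Eamon each take €80,000.

Phaedra: €370,000; Oona: €80,000; Eamon: €80,000; Maeve: €160,000; Zephyr: €160,000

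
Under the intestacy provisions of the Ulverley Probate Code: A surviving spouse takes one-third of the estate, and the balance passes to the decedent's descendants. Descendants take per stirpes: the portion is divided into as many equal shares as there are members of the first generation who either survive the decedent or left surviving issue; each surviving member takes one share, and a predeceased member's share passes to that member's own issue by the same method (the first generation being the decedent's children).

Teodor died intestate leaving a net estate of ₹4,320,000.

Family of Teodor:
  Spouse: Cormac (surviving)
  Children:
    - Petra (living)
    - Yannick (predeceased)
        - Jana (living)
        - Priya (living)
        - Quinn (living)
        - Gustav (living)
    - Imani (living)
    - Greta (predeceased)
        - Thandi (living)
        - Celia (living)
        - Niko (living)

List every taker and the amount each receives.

Cormac takes one-third of ₹4,320,000 = ₹1,440,000. The remaining ₹2,880,000 passes to the descendants.
The descendants' portion (₹2,880,000) is divided into 4 shares of ₹720,000: Petra and Imani each take ₹720,000; Yannick's ₹720,000 share passes to Yannick's issue; Greta's ₹720,000 share passes to Greta's issue.
Yannick's share (₹720,000) is divided into 4 shares of ₹180,000: Jana, Priya, Quinn, and Gustav each take ₹180,000.
Greta's share (₹720,000) is divided into 3 shares of ₹240,000: Thandi, Celia, and Niko each take ₹240,000.

Cormac: ₹1,440,000; Petra: ₹720,000; Jana: ₹180,000; Priya: ₹180,000; Quinn: ₹180,000; Gustav: ₹180,000; Imani: ₹720,000; Thandi: ₹240,000; Celia: ₹240,000; Niko: ₹240,000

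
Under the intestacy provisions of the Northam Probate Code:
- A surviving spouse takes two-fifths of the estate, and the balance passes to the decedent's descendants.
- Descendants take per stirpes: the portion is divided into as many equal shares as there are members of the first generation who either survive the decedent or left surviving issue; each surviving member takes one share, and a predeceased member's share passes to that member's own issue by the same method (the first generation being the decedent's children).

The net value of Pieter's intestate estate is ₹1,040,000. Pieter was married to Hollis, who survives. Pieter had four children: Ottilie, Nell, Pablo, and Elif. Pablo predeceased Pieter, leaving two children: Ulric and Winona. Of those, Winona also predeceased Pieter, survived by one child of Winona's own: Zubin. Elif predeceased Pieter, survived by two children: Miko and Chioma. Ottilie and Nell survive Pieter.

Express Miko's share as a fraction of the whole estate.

Miko receives 3/40 of the estate.

Hollis takes two-fifths of ₹1,040,000 = ₹416,000. The remaining ₹624,000 passes to the descendants.
The descendants' portion (₹624,000) is divided into 4 shares of ₹156,000: Ottilie and Nell each take ₹156,000; Pablo's ₹156,000 share passes to Pablo's issue; Elif's ₹156,000 share passes to Elif's issue.
Pablo's share (₹156,000) is divided into 2 shares of ₹78,000: Ulric takes ₹78,000; Winona's ₹78,000 share passes to Winona's issue.
Winona's share (₹78,000) passes entirely to Zubin.
Elif's share (₹156,000) is divided into 2 shares of ₹78,000: Miko and Chioma each take ₹78,000.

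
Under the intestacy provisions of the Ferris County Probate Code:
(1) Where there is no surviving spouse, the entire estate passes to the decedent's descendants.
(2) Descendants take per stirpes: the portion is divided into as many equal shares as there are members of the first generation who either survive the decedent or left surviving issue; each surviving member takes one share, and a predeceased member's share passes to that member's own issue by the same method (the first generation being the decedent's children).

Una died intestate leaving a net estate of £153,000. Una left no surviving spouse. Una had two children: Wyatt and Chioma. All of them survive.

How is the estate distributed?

Wyatt: £76,500; Chioma: £76,500

The entire £153,000 passes to the descendants.
That amount (£153,000) is divided into 2 shares of £76,500: Wyatt and Chioma each take £76,500.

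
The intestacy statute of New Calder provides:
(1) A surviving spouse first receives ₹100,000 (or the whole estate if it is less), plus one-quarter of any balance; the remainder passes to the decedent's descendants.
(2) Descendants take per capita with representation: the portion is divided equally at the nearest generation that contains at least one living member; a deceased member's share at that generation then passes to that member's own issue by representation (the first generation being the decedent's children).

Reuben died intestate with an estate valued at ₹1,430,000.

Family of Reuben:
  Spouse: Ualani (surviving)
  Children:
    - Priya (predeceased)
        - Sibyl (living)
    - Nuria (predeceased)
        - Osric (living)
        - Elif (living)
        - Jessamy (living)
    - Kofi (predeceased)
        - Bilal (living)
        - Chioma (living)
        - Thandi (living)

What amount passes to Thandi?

Thandi receives ₹142,500.

Ualani first takes ₹100,000, leaving a balance of ₹1,330,000. Ualani then takes one-quarter of the balance (₹332,500), for a total of ₹432,500. The remaining ₹997,500 passes to the descendants.
No child survives, so the initial division is made at the grandchildren's generation.
The descendants' portion (₹997,500) is divided into 7 shares of ₹142,500: Sibyl, Osric, Elif, Jessamy, Bilal, Chioma, and Thandi each take ₹142,500.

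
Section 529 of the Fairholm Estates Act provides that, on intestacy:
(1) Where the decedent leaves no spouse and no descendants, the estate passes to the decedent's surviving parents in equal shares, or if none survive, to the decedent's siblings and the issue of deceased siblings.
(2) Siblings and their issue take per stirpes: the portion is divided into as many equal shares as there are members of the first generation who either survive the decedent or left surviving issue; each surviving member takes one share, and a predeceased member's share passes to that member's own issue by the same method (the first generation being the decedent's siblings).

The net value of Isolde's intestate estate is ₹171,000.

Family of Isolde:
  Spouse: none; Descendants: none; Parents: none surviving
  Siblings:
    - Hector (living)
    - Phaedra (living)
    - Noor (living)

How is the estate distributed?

The entire ₹171,000 passes to the siblings and their issue.
That amount (₹171,000) is divided into 3 shares of ₹57,000: Hector, Phaedra, and Noor each take ₹57,000.

Hector: ₹57,000; Phaedra: ₹57,000; Noor: ₹57,000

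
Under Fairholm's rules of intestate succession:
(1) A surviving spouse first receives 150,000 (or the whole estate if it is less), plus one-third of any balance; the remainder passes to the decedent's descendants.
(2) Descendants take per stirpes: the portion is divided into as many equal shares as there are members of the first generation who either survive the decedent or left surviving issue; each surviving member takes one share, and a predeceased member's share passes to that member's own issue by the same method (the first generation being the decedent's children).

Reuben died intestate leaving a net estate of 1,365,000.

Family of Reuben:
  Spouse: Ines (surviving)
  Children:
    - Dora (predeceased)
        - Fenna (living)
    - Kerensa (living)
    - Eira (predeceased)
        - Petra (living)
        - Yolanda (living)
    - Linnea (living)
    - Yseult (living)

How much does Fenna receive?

Ines first takes 150,000, leaving a balance of 1,215,000. Ines then takes one-third of the balance (405,000), for a total of 555,000. The remaining 810,000 passes to the descendants.
The descendants' portion (810,000) is divided into 5 shares of 162,000: Kerensa, Linnea, and Yseult each take 162,000; Dora's 162,000 share passes to Dora's issue; Eira's 162,000 share passes to Eira's issue.
Dora's share (162,000) passes entirely to Fenna.
Eira's share (162,000) is divided into 2 shares of 81,000: Petra and Yolanda each take 81,000.

Fenna receives 162,000.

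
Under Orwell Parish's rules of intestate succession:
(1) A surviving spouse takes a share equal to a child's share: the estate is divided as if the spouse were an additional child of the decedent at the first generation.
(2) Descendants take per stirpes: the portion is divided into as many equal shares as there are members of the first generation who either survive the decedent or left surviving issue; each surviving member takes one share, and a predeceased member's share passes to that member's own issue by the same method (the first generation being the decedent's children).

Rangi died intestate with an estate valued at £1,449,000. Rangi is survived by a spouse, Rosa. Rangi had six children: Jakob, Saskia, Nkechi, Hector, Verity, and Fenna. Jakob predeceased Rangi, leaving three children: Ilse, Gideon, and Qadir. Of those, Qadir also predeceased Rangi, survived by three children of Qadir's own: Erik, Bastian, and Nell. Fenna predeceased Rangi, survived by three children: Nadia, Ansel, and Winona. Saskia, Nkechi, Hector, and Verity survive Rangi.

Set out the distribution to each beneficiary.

The spouse counts as an additional share at the children's level, so there are 7 primary shares of £207,000. Rosa takes one such share (£207,000).
The children's combined portion (£1,242,000) is divided into 6 shares of £207,000: Saskia, Nkechi, Hector, and Verity each take £207,000; Jakob's £207,000 share passes to Jakob's issue; Fenna's £207,000 share passes to Fenna's issue.
Jakob's share (£207,000) is divided into 3 shares of £69,000: Ilse and Gideon each take £69,000; Qadir's £69,000 share passes to Qadir's issue.
Qadir's share (£69,000) is divided into 3 shares of £23,000: Erik, Bastian, and Nell each take £23,000.
Fenna's share (£207,000) is divided into 3 shares of £69,000: Nadia, Ansel, and Winona each take £69,000.

Rosa: £207,000; Ilse: £69,000; Gideon: £69,000; Erik: £23,000; Bastian: £23,000; Nell: £23,000; Saskia: £207,000; Nkechi: £207,000; Hector: £207,000; Verity: £207,000; Nadia: £69,000; Ansel: £69,000; Winona: £69,000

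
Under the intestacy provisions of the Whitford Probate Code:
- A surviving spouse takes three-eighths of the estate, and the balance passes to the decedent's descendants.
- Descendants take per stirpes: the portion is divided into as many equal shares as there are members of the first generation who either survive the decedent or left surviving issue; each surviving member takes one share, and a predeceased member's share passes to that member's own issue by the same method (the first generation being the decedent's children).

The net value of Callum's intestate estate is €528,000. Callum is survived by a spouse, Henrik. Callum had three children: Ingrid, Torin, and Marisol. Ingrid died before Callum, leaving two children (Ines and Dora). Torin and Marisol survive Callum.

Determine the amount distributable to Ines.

Henrik takes three-eighths of €528,000 = €198,000. The remaining €330,000 passes to the descendants.
The descendants' portion (€330,000) is divided into 3 shares of €110,000: Torin and Marisol each take €110,000; Ingrid's €110,000 share passes to Ingrid's issue.
Ingrid's share (€110,000) is divided into 2 shares of €55,000: Ines and Dora each take €55,000.

Ines receives €55,000.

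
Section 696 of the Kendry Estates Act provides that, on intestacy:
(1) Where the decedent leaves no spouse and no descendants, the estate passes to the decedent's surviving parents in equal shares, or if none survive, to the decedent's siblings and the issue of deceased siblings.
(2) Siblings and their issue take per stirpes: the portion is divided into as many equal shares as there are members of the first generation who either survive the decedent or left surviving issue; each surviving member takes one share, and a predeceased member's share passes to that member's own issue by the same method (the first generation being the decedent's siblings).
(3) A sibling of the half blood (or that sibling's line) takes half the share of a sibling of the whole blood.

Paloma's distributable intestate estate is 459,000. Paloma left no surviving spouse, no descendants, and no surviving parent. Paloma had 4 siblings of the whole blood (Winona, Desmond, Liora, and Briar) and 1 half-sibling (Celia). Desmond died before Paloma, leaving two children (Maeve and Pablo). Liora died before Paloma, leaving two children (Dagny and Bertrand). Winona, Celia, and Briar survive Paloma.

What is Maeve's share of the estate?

The entire 459,000 passes to the siblings and their issue.
Counting each half-blood sibling's line as half a unit, there are 9/2 units in 459,000, so one unit is 102,000. Whole-blood lines (Winona, Desmond, Liora, and Briar) take 102,000 each; half-blood lines (Celia) take 51,000 each.
Desmond's share (102,000) is divided into 2 shares of 51,000: Maeve and Pablo each take 51,000.
Liora's share (102,000) is divided into 2 shares of 51,000: Dagny and Bertrand each take 51,000.

Maeve receives 51,000.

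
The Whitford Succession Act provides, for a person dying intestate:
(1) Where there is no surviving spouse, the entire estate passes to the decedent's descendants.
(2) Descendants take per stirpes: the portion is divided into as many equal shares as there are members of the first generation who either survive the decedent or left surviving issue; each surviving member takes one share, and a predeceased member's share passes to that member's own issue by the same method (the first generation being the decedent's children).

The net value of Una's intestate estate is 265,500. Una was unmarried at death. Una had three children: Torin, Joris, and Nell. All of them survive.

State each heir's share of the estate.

Torin: 88,500; Joris: 88,500; Nell: 88,500

The entire 265,500 passes to the descendants.
That amount (265,500) is divided into 3 shares of 88,500: Torin, Joris, and Nell each take 88,500.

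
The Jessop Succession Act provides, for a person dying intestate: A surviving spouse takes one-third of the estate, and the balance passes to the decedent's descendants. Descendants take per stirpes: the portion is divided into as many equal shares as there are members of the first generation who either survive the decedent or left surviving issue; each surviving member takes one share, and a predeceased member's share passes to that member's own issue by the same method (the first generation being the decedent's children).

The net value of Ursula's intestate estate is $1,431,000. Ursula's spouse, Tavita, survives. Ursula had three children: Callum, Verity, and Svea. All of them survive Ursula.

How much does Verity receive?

Verity receives $318,000.

Tavita takes one-third of $1,431,000 = $477,000. The remaining $954,000 passes to the descendants.
The descendants' portion ($954,000) is divided into 3 shares of $318,000: Callum, Verity, and Svea each take $318,000.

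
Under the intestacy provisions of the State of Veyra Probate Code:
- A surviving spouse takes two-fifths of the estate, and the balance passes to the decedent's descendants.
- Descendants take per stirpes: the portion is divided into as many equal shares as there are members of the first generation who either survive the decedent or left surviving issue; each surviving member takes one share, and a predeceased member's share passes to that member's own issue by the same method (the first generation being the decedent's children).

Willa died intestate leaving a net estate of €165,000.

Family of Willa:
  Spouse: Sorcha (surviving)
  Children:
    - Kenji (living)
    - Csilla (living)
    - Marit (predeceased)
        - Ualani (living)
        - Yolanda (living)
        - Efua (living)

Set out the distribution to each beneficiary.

Sorcha: €66,000; Kenji: €33,000; Csilla: €33,000; Ualani: €11,000; Yolanda: €11,000; Efua: €11,000

Sorcha takes two-fifths of €165,000 = €66,000. The remaining €99,000 passes to the descendants.
The descendants' portion (€99,000) is divided into 3 shares of €33,000: Kenji and Csilla each take €33,000; Marit's €33,000 share passes to Marit's issue.
Marit's share (€33,000) is divided into 3 shares of €11,000: Ualani, Yolanda, and Efua each take €11,000.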